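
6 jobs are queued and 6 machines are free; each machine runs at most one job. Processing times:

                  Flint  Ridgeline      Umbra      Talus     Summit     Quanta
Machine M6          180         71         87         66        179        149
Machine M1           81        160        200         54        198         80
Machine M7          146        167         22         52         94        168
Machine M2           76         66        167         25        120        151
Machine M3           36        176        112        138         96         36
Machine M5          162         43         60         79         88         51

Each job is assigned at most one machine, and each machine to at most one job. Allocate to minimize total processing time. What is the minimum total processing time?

Min total: 322 min

Optimal: Flint→Machine M3 (36 min), Ridgeline→Machine M6 (71 min), Umbra→Machine M7 (22 min), Talus→Machine M2 (25 min), Summit→Machine M5 (88 min), Quanta→Machine M1 (80 min) — total 36+71+22+25+88+80 = 322 min.
Row-greedy (each job in turn takes its cheapest remaining machine) gives 385 min, worse by 63.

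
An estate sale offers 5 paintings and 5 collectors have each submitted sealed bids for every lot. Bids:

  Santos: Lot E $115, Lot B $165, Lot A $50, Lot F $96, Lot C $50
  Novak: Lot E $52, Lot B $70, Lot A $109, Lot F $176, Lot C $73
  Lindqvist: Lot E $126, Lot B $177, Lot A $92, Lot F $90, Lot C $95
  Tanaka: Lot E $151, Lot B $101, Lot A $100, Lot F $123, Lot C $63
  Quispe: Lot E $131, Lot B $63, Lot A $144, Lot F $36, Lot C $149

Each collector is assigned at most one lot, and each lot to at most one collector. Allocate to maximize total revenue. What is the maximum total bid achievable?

Max total: $733

Optimal: Santos→Lot B ($165), Novak→Lot F ($176), Lindqvist→Lot A ($92), Tanaka→Lot E ($151), Quispe→Lot C ($149) — total 165+176+92+151+149 = $733.
Swapping Novak↔Tanaka (Novak→Lot E $52, Tanaka→Lot F $123) loses 152.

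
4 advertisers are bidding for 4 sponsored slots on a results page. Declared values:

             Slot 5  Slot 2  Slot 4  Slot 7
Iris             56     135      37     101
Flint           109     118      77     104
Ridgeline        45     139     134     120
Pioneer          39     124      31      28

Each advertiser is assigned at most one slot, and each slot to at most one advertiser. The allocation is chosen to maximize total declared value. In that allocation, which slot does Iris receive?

Optimal: Iris→Slot 7 ($101), Flint→Slot 5 ($109), Ridgeline→Slot 4 ($134), Pioneer→Slot 2 ($124) — total 101+109+134+124 = $468.
Row-greedy (each advertiser in turn takes its best remaining slot) gives $406, worse by 62.
Swapping Ridgeline↔Pioneer (Ridgeline→Slot 2 $139, Pioneer→Slot 4 $31) loses 88.
Iris's own top slot is Slot 2 ($135), but forcing Iris→Slot 2 and reassigning the rest optimally gives only $412 — worse by 56.

Iris receives Slot 7.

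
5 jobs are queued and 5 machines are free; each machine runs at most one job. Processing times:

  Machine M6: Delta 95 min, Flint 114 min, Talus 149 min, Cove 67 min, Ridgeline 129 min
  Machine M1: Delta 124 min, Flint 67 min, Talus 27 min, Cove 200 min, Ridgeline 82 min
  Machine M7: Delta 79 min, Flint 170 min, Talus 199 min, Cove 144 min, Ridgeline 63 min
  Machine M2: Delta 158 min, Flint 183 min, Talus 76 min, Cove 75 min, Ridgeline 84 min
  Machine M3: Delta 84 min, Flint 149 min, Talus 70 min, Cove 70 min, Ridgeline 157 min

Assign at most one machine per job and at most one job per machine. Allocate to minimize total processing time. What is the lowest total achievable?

Optimal: Delta→Machine M3 (84 min), Flint→Machine M1 (67 min), Talus→Machine M2 (76 min), Cove→Machine M6 (67 min), Ridgeline→Machine M7 (63 min) — total 84+67+76+67+63 = 357 min.
Column-greedy (each machine in turn goes to its cheapest remaining job) gives 464 min, worse by 107.
Next-best assignment: Delta→Machine M3, Flint→Machine M6, Talus→Machine M1, Cove→Machine M2, Ridgeline→Machine M7 = 363 min.
Swapping Delta↔Talus (Delta→Machine M2 158 min, Talus→Machine M3 70 min) adds 68.

Min total: 357 min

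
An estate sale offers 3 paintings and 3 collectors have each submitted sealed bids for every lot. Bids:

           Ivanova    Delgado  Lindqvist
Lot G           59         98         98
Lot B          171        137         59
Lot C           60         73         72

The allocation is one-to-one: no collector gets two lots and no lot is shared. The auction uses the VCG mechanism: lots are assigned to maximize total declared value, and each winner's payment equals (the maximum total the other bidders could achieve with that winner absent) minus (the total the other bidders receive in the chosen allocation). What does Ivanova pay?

Ivanova pays $64.

Efficient allocation: Ivanova→Lot B ($171), Delgado→Lot C ($73), Lindqvist→Lot G ($98); total welfare W = $342.
Ivanova receives Lot B at value $171, so the others get W − 171 = $171.
Without Ivanova: best allocation of the remaining 2 bidders over all 3 lots is Delgado→Lot B ($137), Lindqvist→Lot G ($98), total $235.
VCG payment = (others' best without Ivanova) − (others' welfare with Ivanova) = 235 − 171 = $64.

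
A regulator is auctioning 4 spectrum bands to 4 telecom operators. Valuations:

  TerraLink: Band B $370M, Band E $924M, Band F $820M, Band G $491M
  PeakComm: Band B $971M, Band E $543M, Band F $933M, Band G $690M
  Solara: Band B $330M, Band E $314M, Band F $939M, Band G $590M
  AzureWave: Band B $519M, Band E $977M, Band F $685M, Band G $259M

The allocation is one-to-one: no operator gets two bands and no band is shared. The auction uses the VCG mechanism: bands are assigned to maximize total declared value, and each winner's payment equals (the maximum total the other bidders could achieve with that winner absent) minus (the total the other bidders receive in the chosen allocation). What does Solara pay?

Solara pays $329M.

Efficient allocation: TerraLink→Band G ($491M), PeakComm→Band B ($971M), Solara→Band F ($939M), AzureWave→Band E ($977M); total welfare W = $3378M.
Solara receives Band F at value $939M, so the others get W − 939 = $2439M.
Without Solara: best allocation of the remaining 3 bidders over all 4 bands is TerraLink→Band F ($820M), PeakComm→Band B ($971M), AzureWave→Band E ($977M), total $2768M.
VCG payment = (others' best without Solara) − (others' welfare with Solara) = 2768 − 2439 = $329M.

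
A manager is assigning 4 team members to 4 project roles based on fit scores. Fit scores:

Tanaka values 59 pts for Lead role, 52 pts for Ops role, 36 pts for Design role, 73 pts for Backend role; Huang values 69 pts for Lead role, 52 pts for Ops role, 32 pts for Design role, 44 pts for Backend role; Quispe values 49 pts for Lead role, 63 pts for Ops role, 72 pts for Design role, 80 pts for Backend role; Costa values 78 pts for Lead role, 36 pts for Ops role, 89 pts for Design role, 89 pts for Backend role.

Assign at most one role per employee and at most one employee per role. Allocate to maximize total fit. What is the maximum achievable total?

Optimal: Tanaka→Backend role (73 pts), Huang→Lead role (69 pts), Quispe→Ops role (63 pts), Costa→Design role (89 pts) — total 73+69+63+89 = 294 pts.
Row-greedy (each employee in turn takes its best remaining role) gives 250 pts, worse by 44.
Swapping Quispe↔Costa (Quispe→Design role 72 pts, Costa→Ops role 36 pts) loses 44.
Checked against all permutations: 294 pts is optimal.

Maximum total: 294 pts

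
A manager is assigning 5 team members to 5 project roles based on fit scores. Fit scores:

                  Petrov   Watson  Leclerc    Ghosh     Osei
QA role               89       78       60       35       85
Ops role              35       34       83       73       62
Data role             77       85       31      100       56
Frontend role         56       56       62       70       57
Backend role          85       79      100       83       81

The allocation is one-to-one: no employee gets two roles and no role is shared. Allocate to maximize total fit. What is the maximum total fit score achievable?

Optimal: Petrov→QA role (89 pts), Watson→Frontend role (56 pts), Leclerc→Ops role (83 pts), Ghosh→Data role (100 pts), Osei→Backend role (81 pts) — total 89+56+83+100+81 = 409 pts.
Row-greedy (each employee in turn takes its best remaining role) gives 404 pts, worse by 5.
No other one-to-one assignment exceeds 409 pts.

Maximum total: 409 pts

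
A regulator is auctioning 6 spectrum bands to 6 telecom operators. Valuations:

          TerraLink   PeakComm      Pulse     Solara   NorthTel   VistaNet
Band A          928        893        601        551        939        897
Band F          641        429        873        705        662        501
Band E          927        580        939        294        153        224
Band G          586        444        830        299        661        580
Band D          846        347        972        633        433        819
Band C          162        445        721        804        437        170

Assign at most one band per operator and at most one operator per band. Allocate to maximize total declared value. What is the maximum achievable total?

Max total: $4977M

Optimal: TerraLink→Band E ($927M), PeakComm→Band A ($893M), Pulse→Band F ($873M), Solara→Band C ($804M), NorthTel→Band G ($661M), VistaNet→Band D ($819M) — total 927+893+873+804+661+819 = $4977M.
Row-greedy (each operator in turn takes its best remaining band) gives $4526M, worse by 451.
Swapping Solara↔VistaNet (Solara→Band D $633M, VistaNet→Band C $170M) loses 820.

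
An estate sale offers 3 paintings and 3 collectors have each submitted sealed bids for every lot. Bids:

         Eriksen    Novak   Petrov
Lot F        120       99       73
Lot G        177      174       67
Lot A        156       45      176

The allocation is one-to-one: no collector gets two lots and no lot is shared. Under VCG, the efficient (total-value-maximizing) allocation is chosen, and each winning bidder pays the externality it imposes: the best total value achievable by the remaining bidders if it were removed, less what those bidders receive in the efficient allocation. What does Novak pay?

Efficient allocation: Eriksen→Lot F ($120), Novak→Lot G ($174), Petrov→Lot A ($176); total welfare W = $470.
Novak receives Lot G at value $174, so the others get W − 174 = $296.
Without Novak: best allocation of the remaining 2 bidders over all 3 lots is Eriksen→Lot G ($177), Petrov→Lot A ($176), total $353.
VCG payment = (others' best without Novak) − (others' welfare with Novak) = 353 − 296 = $57.

Novak pays $57.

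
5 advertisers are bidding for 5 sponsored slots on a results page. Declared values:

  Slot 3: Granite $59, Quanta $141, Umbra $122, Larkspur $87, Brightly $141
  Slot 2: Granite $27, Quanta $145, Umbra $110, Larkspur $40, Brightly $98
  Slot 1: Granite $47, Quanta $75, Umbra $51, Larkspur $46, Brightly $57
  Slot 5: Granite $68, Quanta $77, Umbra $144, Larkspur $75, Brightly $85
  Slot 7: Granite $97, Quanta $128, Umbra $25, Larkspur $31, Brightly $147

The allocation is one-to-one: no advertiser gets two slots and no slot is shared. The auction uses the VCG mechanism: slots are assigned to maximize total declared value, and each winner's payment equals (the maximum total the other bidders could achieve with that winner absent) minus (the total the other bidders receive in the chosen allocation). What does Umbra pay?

Efficient allocation: Granite→Slot 7 ($97), Quanta→Slot 2 ($145), Umbra→Slot 5 ($144), Larkspur→Slot 1 ($46), Brightly→Slot 3 ($141); total welfare W = $573.
Umbra receives Slot 5 at value $144, so the others get W − 144 = $429.
Without Umbra: best allocation of the remaining 4 bidders over all 5 slots is Granite→Slot 7 ($97), Quanta→Slot 2 ($145), Larkspur→Slot 5 ($75), Brightly→Slot 3 ($141), total $458.
VCG payment = (others' best without Umbra) − (others' welfare with Umbra) = 458 − 429 = $29.

Umbra pays $29.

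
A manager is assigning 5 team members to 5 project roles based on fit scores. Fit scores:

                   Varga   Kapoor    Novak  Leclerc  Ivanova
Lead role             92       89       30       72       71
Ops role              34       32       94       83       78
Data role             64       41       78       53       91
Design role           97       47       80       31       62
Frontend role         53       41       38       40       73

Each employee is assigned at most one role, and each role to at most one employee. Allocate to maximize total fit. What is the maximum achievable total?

Treat this as an assignment problem: match each employee to one role.
Optimal: Varga→Design role (97 pts), Kapoor→Lead role (89 pts), Novak→Data role (78 pts), Leclerc→Ops role (83 pts), Ivanova→Frontend role (73 pts) — total 97+89+78+83+73 = 420 pts.
Column-greedy (each role in turn goes to its best remaining employee) gives 364 pts, worse by 56.
Every other assignment is strictly worse.

Max total: 420 pts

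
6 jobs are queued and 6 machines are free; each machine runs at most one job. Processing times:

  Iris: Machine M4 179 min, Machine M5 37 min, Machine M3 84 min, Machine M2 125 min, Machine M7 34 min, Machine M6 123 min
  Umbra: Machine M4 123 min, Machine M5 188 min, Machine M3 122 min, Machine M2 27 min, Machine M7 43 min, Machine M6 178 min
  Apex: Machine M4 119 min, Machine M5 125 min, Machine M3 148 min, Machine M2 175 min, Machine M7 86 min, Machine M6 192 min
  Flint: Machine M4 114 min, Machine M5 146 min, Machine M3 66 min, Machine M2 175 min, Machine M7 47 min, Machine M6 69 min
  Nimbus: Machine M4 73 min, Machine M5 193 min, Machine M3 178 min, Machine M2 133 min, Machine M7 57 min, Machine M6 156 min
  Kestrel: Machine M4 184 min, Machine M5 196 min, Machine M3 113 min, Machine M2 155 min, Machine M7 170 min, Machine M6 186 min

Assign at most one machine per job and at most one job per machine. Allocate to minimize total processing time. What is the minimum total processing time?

Minimum total: 405 min

This is a one-to-one assignment (minimum-cost bipartite matching).
Optimal: Iris→Machine M5 (37 min), Umbra→Machine M2 (27 min), Apex→Machine M7 (86 min), Flint→Machine M6 (69 min), Nimbus→Machine M4 (73 min), Kestrel→Machine M3 (113 min) — total 37+27+86+69+73+113 = 405 min.
Next-best assignment: Iris→Machine M5, Umbra→Machine M2, Apex→Machine M4, Flint→Machine M6, Nimbus→Machine M7, Kestrel→Machine M3 = 422 min.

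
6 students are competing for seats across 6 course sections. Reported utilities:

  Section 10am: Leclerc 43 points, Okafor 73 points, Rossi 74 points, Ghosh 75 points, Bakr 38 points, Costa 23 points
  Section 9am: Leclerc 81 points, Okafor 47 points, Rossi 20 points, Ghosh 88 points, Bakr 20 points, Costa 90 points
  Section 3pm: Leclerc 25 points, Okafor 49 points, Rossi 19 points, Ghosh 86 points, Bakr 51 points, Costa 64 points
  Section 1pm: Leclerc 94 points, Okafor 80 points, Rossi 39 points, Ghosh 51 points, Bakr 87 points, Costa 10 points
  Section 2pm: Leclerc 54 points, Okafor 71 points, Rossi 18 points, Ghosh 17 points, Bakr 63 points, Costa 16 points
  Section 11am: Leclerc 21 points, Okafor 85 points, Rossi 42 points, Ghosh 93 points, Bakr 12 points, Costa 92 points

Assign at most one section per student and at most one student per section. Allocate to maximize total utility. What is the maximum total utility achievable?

Max total: 492 points

This is a one-to-one assignment (maximum-weight bipartite matching).
Optimal: Leclerc→Section 1pm (94 points), Okafor→Section 11am (85 points), Rossi→Section 10am (74 points), Ghosh→Section 3pm (86 points), Bakr→Section 2pm (63 points), Costa→Section 9am (90 points) — total 94+85+74+86+63+90 = 492 points.
Max-entry greedy (repeatedly take the single best remaining cell) gives 473 points, worse by 19.
Next-best assignment: Leclerc→Section 9am, Okafor→Section 2pm, Rossi→Section 10am, Ghosh→Section 3pm, Bakr→Section 1pm, Costa→Section 11am = 491 points.
Swapping Okafor↔Rossi (Okafor→Section 10am 73 points, Rossi→Section 11am 42 points) loses 44.
No other one-to-one assignment exceeds 492 points.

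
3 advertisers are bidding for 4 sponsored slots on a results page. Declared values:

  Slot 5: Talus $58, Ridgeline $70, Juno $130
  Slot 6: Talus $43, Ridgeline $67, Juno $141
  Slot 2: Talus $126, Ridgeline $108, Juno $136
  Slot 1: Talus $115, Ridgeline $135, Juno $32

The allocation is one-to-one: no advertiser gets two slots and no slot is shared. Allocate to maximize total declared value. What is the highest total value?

This is the linear assignment problem.
Optimal: Talus→Slot 2 ($126), Ridgeline→Slot 1 ($135), Juno→Slot 6 ($141) — total 126+135+141 = $402.
Column-greedy (each slot in turn goes to its best remaining advertiser) gives $323, worse by 79.
No other one-to-one assignment exceeds $402.

Maximum total: $402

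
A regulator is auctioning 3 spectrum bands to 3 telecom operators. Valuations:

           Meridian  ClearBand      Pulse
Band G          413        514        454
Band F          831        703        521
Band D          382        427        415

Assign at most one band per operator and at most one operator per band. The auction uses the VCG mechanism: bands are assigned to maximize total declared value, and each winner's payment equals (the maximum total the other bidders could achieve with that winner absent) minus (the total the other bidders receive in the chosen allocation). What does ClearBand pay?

ClearBand pays $39M.

Efficient allocation: Meridian→Band F ($831M), ClearBand→Band G ($514M), Pulse→Band D ($415M); total welfare W = $1760M.
ClearBand receives Band G at value $514M, so the others get W − 514 = $1246M.
Without ClearBand: best allocation of the remaining 2 bidders over all 3 bands is Meridian→Band F ($831M), Pulse→Band G ($454M), total $1285M.
VCG payment = (others' best without ClearBand) − (others' welfare with ClearBand) = 1285 − 1246 = $39M.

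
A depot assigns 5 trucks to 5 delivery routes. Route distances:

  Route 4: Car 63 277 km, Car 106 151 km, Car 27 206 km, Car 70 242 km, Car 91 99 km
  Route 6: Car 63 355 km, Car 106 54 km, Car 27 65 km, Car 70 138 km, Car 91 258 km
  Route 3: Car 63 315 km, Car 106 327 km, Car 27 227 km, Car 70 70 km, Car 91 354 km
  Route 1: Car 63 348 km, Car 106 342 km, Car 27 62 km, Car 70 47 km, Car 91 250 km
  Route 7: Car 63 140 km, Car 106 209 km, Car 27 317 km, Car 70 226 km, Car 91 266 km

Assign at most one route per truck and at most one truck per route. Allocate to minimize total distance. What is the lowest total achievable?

Optimal: Car 63→Route 7 (140 km), Car 106→Route 6 (54 km), Car 27→Route 1 (62 km), Car 70→Route 3 (70 km), Car 91→Route 4 (99 km) — total 140+54+62+70+99 = 425 km.
Next-best assignment: Car 63→Route 7, Car 106→Route 6, Car 27→Route 3, Car 70→Route 1, Car 91→Route 4 = 567 km.
No other one-to-one assignment undercuts 425 km.

Minimum total: 425 km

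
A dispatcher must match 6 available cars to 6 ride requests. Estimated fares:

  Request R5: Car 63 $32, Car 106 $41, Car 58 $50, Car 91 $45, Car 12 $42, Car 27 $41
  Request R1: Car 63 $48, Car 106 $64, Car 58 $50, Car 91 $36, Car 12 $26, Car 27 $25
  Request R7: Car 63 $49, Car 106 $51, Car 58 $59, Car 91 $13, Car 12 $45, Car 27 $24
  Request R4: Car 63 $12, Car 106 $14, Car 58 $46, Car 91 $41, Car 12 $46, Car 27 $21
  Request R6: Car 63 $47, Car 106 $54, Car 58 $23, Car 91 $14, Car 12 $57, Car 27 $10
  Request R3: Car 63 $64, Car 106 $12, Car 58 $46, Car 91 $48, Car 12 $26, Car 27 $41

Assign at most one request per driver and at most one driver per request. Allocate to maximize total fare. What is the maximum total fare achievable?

Optimal: Car 63→Request R3 ($64), Car 106→Request R1 ($64), Car 58→Request R7 ($59), Car 91→Request R4 ($41), Car 12→Request R6 ($57), Car 27→Request R5 ($41) — total 64+64+59+41+57+41 = $326.
Row-greedy (each driver in turn takes its best remaining request) gives $310, worse by 16.
Next-best assignment: Car 63→Request R3, Car 106→Request R1, Car 58→Request R7, Car 91→Request R5, Car 12→Request R6, Car 27→Request R4 = $310.
Swapping Car 12↔Car 27 (Car 12→Request R5 $42, Car 27→Request R6 $10) loses 46.
Checked against all permutations: $326 is optimal.

Max total: $326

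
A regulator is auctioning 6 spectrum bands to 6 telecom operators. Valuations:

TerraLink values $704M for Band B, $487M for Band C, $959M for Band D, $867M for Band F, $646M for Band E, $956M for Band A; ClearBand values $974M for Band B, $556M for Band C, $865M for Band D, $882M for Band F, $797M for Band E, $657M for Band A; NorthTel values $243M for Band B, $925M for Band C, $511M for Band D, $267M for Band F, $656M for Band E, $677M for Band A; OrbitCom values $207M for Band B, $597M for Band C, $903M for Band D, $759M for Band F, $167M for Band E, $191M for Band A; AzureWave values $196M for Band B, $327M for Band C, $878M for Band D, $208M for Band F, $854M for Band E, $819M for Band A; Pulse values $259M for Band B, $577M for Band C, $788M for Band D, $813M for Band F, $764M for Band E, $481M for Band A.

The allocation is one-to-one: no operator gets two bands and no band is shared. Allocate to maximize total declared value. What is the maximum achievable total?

Treat this as an assignment problem: match each operator to one band.
Optimal: TerraLink→Band A ($956M), ClearBand→Band B ($974M), NorthTel→Band C ($925M), OrbitCom→Band D ($903M), AzureWave→Band E ($854M), Pulse→Band F ($813M) — total 956+974+925+903+854+813 = $5425M.
Max-entry greedy (repeatedly take the single best remaining cell) gives $4716M, worse by 709.
No other one-to-one assignment exceeds $5425M.

Maximum total: $5425M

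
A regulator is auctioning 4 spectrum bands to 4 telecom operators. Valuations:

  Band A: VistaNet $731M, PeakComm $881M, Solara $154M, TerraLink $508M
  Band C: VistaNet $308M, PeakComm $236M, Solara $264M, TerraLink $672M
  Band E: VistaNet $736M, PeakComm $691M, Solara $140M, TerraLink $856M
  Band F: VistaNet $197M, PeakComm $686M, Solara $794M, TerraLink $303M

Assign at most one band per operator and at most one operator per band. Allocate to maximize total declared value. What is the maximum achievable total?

Maximum total: $3083M

Optimal: VistaNet→Band E ($736M), PeakComm→Band A ($881M), Solara→Band F ($794M), TerraLink→Band C ($672M) — total 736+881+794+672 = $3083M.
Max-entry greedy (repeatedly take the single best remaining cell) gives $2839M, worse by 244.
Next-best assignment: VistaNet→Band A, PeakComm→Band E, Solara→Band F, TerraLink→Band C = $2888M.
Swapping PeakComm↔Solara (PeakComm→Band F $686M, Solara→Band A $154M) loses 835.
Checked against all permutations: $3083M is optimal.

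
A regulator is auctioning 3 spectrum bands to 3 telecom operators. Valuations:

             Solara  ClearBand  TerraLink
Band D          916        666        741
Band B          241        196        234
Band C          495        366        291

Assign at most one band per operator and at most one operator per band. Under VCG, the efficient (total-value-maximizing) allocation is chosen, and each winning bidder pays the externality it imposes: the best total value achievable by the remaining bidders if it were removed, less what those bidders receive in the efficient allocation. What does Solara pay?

Solara pays $507M.

Efficient allocation: Solara→Band D ($916M), ClearBand→Band C ($366M), TerraLink→Band B ($234M); total welfare W = $1516M.
Solara receives Band D at value $916M, so the others get W − 916 = $600M.
Without Solara: best allocation of the remaining 2 bidders over all 3 bands is ClearBand→Band C ($366M), TerraLink→Band D ($741M), total $1107M.
VCG payment = (others' best without Solara) − (others' welfare with Solara) = 1107 − 600 = $507M.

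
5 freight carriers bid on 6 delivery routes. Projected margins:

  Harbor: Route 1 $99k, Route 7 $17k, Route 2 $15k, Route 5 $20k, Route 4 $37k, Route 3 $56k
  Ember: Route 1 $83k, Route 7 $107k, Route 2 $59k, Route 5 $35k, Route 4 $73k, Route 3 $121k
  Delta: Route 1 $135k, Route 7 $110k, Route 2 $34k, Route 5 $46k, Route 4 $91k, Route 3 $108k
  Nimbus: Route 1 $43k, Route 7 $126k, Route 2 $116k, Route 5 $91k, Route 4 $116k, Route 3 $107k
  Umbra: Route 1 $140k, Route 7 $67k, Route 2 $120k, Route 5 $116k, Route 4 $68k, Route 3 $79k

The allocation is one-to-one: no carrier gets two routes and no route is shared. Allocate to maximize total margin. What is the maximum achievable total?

Optimal: Harbor→Route 1 ($99k), Ember→Route 3 ($121k), Delta→Route 7 ($110k), Nimbus→Route 4 ($116k), Umbra→Route 2 ($120k) — total 99+121+110+116+120 = $566k.
Row-greedy (each carrier in turn takes its best remaining route) gives $562k, worse by 4.
Next-best assignment: Harbor→Route 1, Ember→Route 3, Delta→Route 7, Nimbus→Route 2, Umbra→Route 5 = $562k.

Maximum total: $566k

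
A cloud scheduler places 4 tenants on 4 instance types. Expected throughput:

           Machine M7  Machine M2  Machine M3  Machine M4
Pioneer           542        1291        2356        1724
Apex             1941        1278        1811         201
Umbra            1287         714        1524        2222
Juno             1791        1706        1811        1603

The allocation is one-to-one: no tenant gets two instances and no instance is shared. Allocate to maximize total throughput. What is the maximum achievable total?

This is a one-to-one assignment (maximum-weight bipartite matching).
Optimal: Pioneer→Machine M3 (2356 ops/s), Apex→Machine M7 (1941 ops/s), Umbra→Machine M4 (2222 ops/s), Juno→Machine M2 (1706 ops/s) — total 2356+1941+2222+1706 = 8225 ops/s.
Next-best assignment: Pioneer→Machine M3, Apex→Machine M2, Umbra→Machine M4, Juno→Machine M7 = 7647 ops/s.

Max total: 8225 ops/s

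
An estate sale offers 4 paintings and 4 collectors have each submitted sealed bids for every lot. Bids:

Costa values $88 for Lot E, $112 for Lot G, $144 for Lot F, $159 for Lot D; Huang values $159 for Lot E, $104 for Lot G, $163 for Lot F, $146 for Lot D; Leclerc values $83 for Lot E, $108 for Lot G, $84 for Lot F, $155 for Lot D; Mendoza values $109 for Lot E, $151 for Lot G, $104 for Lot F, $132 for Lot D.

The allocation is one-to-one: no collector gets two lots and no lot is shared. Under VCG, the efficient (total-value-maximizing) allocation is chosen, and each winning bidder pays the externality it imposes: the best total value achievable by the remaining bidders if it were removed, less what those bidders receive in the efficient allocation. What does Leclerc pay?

Leclerc pays $19.

Efficient allocation: Costa→Lot F ($144), Huang→Lot E ($159), Leclerc→Lot D ($155), Mendoza→Lot G ($151); total welfare W = $609.
Leclerc receives Lot D at value $155, so the others get W − 155 = $454.
Without Leclerc: best allocation of the remaining 3 bidders over all 4 lots is Costa→Lot D ($159), Huang→Lot F ($163), Mendoza→Lot G ($151), total $473.
VCG payment = (others' best without Leclerc) − (others' welfare with Leclerc) = 473 − 454 = $19.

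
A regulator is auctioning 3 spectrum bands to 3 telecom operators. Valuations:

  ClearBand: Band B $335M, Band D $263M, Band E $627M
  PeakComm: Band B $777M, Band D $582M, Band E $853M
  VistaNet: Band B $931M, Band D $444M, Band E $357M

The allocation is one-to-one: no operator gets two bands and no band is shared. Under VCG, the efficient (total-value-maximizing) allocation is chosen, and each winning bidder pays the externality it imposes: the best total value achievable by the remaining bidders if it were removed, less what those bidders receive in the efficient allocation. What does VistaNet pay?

Efficient allocation: ClearBand→Band E ($627M), PeakComm→Band D ($582M), VistaNet→Band B ($931M); total welfare W = $2140M.
VistaNet receives Band B at value $931M, so the others get W − 931 = $1209M.
Without VistaNet: best allocation of the remaining 2 bidders over all 3 bands is ClearBand→Band E ($627M), PeakComm→Band B ($777M), total $1404M.
VCG payment = (others' best without VistaNet) − (others' welfare with VistaNet) = 1404 − 1209 = $195M.

VistaNet pays $195M.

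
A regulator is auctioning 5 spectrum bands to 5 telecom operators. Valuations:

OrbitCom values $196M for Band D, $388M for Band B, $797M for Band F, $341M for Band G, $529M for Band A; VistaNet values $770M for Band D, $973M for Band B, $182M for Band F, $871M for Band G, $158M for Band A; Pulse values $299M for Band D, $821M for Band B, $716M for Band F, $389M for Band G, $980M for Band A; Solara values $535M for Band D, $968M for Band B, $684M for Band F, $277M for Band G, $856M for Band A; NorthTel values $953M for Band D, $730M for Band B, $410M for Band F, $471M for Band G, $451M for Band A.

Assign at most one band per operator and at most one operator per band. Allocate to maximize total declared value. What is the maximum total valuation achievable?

This is the linear assignment problem.
Optimal: OrbitCom→Band F ($797M), VistaNet→Band G ($871M), Pulse→Band A ($980M), Solara→Band B ($968M), NorthTel→Band D ($953M) — total 797+871+980+968+953 = $4569M.
Max-entry greedy (repeatedly take the single best remaining cell) gives $3980M, worse by 589.
Next-best assignment: OrbitCom→Band F, VistaNet→Band G, Pulse→Band B, Solara→Band A, NorthTel→Band D = $4298M.
No other one-to-one assignment exceeds $4569M.

Max total: $4569M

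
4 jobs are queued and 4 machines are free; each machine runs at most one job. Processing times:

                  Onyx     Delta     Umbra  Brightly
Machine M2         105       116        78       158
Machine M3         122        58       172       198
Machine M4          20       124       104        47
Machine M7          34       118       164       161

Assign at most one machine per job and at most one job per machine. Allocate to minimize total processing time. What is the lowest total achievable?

Minimum total: 217 min

Treat this as an assignment problem: match each job to one machine.
Optimal: Onyx→Machine M7 (34 min), Delta→Machine M3 (58 min), Umbra→Machine M2 (78 min), Brightly→Machine M4 (47 min) — total 34+58+78+47 = 217 min.
Row-greedy (each job in turn takes its cheapest remaining machine) gives 317 min, worse by 100.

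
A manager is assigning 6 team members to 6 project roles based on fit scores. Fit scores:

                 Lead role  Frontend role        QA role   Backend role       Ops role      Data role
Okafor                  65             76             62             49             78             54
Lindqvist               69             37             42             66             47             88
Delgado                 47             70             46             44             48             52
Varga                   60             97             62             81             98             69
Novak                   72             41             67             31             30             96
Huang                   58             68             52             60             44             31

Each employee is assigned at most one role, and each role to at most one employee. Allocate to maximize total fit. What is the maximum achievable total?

Max total: 455 pts

This is a one-to-one assignment (maximum-weight bipartite matching).
Optimal: Okafor→QA role (62 pts), Lindqvist→Lead role (69 pts), Delgado→Frontend role (70 pts), Varga→Ops role (98 pts), Novak→Data role (96 pts), Huang→Backend role (60 pts) — total 62+69+70+98+96+60 = 455 pts.
Max-entry greedy (repeatedly take the single best remaining cell) gives 445 pts, worse by 10.
Next-best assignment: Okafor→QA role, Lindqvist→Backend role, Delgado→Frontend role, Varga→Ops role, Novak→Data role, Huang→Lead role = 450 pts.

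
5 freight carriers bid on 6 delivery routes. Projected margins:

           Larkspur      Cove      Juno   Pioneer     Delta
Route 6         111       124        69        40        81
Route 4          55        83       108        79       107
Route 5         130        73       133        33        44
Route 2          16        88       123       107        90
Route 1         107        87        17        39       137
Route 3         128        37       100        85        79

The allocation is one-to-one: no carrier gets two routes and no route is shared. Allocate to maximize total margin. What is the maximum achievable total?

Max total: $629k

This is the linear assignment problem.
Optimal: Larkspur→Route 3 ($128k), Cove→Route 6 ($124k), Juno→Route 5 ($133k), Pioneer→Route 2 ($107k), Delta→Route 1 ($137k) — total 128+124+133+107+137 = $629k.
Column-greedy (each route in turn goes to its best remaining carrier) gives $606k, worse by 23.
Next-best assignment: Larkspur→Route 5, Cove→Route 6, Juno→Route 4, Pioneer→Route 2, Delta→Route 1 = $606k.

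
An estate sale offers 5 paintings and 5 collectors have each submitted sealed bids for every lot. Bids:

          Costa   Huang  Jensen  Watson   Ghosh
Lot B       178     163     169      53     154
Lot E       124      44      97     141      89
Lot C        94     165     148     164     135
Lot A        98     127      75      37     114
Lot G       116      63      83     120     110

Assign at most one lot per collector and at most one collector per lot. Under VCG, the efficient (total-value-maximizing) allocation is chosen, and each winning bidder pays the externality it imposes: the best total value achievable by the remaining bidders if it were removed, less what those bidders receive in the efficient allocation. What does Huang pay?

Efficient allocation: Costa→Lot G ($116), Huang→Lot C ($165), Jensen→Lot B ($169), Watson→Lot E ($141), Ghosh→Lot A ($114); total welfare W = $705.
Huang receives Lot C at value $165, so the others get W − 165 = $540.
Without Huang: best allocation of the remaining 4 bidders over all 5 lots is Costa→Lot B ($178), Jensen→Lot C ($148), Watson→Lot E ($141), Ghosh→Lot A ($114), total $581.
VCG payment = (others' best without Huang) − (others' welfare with Huang) = 581 − 540 = $41.

Huang pays $41.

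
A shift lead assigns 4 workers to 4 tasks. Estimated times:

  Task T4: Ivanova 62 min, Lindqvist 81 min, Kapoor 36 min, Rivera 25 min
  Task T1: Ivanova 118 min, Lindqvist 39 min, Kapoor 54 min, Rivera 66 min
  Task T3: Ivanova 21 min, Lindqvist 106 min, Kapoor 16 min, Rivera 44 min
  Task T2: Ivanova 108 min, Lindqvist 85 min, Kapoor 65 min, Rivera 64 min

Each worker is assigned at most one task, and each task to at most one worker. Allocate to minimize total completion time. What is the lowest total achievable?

Min total: 150 min

Optimal: Ivanova→Task T3 (21 min), Lindqvist→Task T1 (39 min), Kapoor→Task T2 (65 min), Rivera→Task T4 (25 min) — total 21+39+65+25 = 150 min.
Column-greedy (each task in turn goes to its cheapest remaining worker) gives 188 min, worse by 38.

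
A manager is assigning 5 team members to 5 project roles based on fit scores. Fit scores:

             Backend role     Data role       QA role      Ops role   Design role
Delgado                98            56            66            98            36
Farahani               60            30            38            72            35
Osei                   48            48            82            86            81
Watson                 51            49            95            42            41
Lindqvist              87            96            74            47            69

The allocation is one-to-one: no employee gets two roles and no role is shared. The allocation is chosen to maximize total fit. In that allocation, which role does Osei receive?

Osei receives Design role.

This is the linear assignment problem.
Optimal: Delgado→Backend role (98 pts), Farahani→Ops role (72 pts), Osei→Design role (81 pts), Watson→QA role (95 pts), Lindqvist→Data role (96 pts) — total 98+72+81+95+96 = 442 pts.
Next-best assignment: Delgado→Ops role, Farahani→Backend role, Osei→Design role, Watson→QA role, Lindqvist→Data role = 430 pts.
No other one-to-one assignment exceeds 442 pts.
Osei's own top role is Ops role (86 pts), but forcing Osei→Ops role and reassigning the rest optimally gives only 410 pts — worse by 32.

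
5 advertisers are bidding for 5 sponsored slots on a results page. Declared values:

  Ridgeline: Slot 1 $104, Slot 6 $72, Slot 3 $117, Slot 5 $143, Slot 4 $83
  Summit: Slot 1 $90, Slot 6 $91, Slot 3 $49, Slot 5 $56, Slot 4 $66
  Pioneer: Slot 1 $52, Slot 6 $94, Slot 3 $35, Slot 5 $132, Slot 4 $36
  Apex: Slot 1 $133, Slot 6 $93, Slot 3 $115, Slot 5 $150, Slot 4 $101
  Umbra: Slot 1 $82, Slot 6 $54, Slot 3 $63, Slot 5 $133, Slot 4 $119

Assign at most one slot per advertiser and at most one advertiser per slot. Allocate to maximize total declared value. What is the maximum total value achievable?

Optimal: Ridgeline→Slot 3 ($117), Summit→Slot 6 ($91), Pioneer→Slot 5 ($132), Apex→Slot 1 ($133), Umbra→Slot 4 ($119) — total 117+91+132+133+119 = $592.
Column-greedy (each slot in turn goes to its best remaining advertiser) gives $543, worse by 49.
Every other assignment is strictly worse.

Maximum total: $592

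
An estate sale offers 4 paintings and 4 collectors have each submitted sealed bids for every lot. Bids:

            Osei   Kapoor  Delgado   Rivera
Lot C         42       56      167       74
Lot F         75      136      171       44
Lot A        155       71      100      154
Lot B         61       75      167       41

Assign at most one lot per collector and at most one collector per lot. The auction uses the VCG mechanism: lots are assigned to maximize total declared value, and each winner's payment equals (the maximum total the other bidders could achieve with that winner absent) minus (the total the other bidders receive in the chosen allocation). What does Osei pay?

Efficient allocation: Osei→Lot A ($155), Kapoor→Lot F ($136), Delgado→Lot B ($167), Rivera→Lot C ($74); total welfare W = $532.
Osei receives Lot A at value $155, so the others get W − 155 = $377.
Without Osei: best allocation of the remaining 3 bidders over all 4 lots is Kapoor→Lot F ($136), Delgado→Lot C ($167), Rivera→Lot A ($154), total $457.
VCG payment = (others' best without Osei) − (others' welfare with Osei) = 457 − 377 = $80.

Osei pays $80.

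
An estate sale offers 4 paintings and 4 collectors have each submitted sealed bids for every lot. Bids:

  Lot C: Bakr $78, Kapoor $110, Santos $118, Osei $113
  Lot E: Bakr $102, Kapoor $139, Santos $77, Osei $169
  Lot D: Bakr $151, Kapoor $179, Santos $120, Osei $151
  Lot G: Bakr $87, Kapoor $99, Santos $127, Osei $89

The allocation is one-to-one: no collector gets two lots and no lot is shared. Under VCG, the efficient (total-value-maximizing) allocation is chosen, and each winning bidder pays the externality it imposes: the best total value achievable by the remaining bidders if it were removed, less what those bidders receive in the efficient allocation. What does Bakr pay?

Bakr pays $69.

Efficient allocation: Bakr→Lot D ($151), Kapoor→Lot C ($110), Santos→Lot G ($127), Osei→Lot E ($169); total welfare W = $557.
Bakr receives Lot D at value $151, so the others get W − 151 = $406.
Without Bakr: best allocation of the remaining 3 bidders over all 4 lots is Kapoor→Lot D ($179), Santos→Lot G ($127), Osei→Lot E ($169), total $475.
VCG payment = (others' best without Bakr) − (others' welfare with Bakr) = 475 − 406 = $69.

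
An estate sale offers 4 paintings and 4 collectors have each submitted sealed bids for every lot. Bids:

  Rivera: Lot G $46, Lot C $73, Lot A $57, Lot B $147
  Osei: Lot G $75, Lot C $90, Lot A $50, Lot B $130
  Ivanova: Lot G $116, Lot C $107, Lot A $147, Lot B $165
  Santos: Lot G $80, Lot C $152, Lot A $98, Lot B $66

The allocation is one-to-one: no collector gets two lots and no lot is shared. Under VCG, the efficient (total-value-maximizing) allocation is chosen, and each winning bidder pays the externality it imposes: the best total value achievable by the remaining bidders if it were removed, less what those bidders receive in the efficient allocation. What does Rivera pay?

Rivera pays $55.

Efficient allocation: Rivera→Lot B ($147), Osei→Lot G ($75), Ivanova→Lot A ($147), Santos→Lot C ($152); total welfare W = $521.
Rivera receives Lot B at value $147, so the others get W − 147 = $374.
Without Rivera: best allocation of the remaining 3 bidders over all 4 lots is Osei→Lot B ($130), Ivanova→Lot A ($147), Santos→Lot C ($152), total $429.
VCG payment = (others' best without Rivera) − (others' welfare with Rivera) = 429 − 374 = $55.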